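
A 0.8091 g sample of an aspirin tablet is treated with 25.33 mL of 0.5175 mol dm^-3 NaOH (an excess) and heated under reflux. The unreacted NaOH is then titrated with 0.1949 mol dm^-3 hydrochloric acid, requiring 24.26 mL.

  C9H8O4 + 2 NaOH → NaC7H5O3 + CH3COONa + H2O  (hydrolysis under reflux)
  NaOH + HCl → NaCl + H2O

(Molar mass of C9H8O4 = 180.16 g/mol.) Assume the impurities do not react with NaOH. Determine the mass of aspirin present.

0.7549 g

n(NaOH) added = 0.02533 × 0.5175 = 0.01311 mol
n(HCl) used in back-titration = 0.02426 × 0.1949 = 4.728 × 10^-3 mol
n(NaOH) left over = 4.728 × 10^-3 mol (1:1 ratio)
n(NaOH) consumed by analyte = 0.01311 − 4.728 × 10^-3 = 8.380 × 10^-3 mol
From the 1:2 ratio, n(C9H8O4) = 1/2 × 8.380 × 10^-3 = 4.190 × 10^-3 mol
mass of C9H8O4 = 4.190 × 10^-3 × 180.16 = 0.7549 g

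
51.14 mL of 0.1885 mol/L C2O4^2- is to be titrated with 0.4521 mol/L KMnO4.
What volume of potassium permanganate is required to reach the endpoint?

2 MnO4^- + 5 C2O4^2- + 16 H^+ → 2 Mn^2+ + 10 CO2 + 8 H2O
n(C2O4^2-) = 0.05114 L × 0.1885 mol/L = 9.640 × 10^-3 mol
From the 2:5 stoichiometry, n(KMnO4) = 2/5 × 9.640 × 10^-3 = 3.856 × 10^-3 mol
V(KMnO4) = 3.856 × 10^-3 mol / 0.4521 mol/L = 0.008529 L = 8.529 mL

8.529 mL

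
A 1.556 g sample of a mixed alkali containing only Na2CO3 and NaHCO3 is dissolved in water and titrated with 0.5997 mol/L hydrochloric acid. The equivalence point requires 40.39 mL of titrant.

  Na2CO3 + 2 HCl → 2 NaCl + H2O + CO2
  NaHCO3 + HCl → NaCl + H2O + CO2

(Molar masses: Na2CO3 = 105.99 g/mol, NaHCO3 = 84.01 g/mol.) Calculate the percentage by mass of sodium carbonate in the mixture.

n(HCl) = 0.04039 × 0.5997 = 0.02422 mol
Let x = n(Na2CO3), y = n(NaHCO3).
Titrant: 2x + 1y = 0.02422;  mass: 105.99x + 84.01y = 1.556
Solving, x = 7.720 × 10^-3 mol, y = 8.782 × 10^-3 mol
mass of Na2CO3 = 7.720 × 10^-3 × 105.99 = 0.8183 g
% Na2CO3 = 0.8183 / 1.556 × 100 = 52.59 %

52.59 %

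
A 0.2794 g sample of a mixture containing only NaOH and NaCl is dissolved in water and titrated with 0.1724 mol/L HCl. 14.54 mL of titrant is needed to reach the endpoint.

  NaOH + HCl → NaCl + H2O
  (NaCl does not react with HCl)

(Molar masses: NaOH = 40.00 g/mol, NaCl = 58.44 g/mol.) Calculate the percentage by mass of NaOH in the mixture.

35.89 %

n(HCl) = 0.01454 × 0.1724 = 2.507 × 10^-3 mol
Let x = n(NaOH), y = n(NaCl).
Titrant: 1x = 2.507 × 10^-3;  mass: 40.00x + 58.44y = 0.2794
Solving, x = 2.507 × 10^-3 mol, y = 3.065 × 10^-3 mol
mass of NaOH = 2.507 × 10^-3 × 40.00 = 0.1003 g
% NaOH = 0.1003 / 0.2794 × 100 = 35.89 %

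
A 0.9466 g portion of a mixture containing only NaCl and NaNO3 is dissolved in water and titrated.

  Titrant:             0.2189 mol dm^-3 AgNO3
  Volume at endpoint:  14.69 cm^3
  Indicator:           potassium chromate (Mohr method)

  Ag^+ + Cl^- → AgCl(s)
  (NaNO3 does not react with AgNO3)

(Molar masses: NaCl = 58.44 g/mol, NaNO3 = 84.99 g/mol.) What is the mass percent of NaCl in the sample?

n(AgNO3) = 0.01469 × 0.2189 = 3.216 × 10^-3 mol
Let x = n(NaCl), y = n(NaNO3).
Titrant: 1x = 3.216 × 10^-3;  mass: 58.44x + 84.99y = 0.9466
Solving, x = 3.216 × 10^-3 mol, y = 8.927 × 10^-3 mol
mass of NaCl = 3.216 × 10^-3 × 58.44 = 0.1879 g
% NaCl = 0.1879 / 0.9466 × 100 = 19.85 %

19.85 %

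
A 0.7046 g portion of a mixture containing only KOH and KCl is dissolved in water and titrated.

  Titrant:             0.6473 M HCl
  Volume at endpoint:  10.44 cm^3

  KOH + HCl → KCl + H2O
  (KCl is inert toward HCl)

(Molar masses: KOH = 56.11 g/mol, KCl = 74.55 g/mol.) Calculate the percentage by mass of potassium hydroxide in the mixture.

53.82 %

n(HCl) = 0.01044 × 0.6473 = 6.758 × 10^-3 mol
Let x = n(KOH), y = n(KCl).
Titrant: 1x = 6.758 × 10^-3;  mass: 56.11x + 74.55y = 0.7046
Solving, x = 6.758 × 10^-3 mol, y = 4.365 × 10^-3 mol
mass of KOH = 6.758 × 10^-3 × 56.11 = 0.3792 g
% KOH = 0.3792 / 0.7046 × 100 = 53.82 %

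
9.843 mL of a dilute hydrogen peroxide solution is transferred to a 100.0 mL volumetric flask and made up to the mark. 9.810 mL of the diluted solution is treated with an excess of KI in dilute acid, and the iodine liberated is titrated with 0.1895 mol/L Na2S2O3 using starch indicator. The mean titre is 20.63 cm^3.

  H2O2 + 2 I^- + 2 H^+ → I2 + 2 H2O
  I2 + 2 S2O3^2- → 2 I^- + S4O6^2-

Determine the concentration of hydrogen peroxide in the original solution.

2.024 mol/L

n(S2O3^2-) = 0.02063 × 0.1895 = 3.909 × 10^-3 mol
n(I2) = n(S2O3^2-)/2 = 1.955 × 10^-3 mol
n(H2O2) in the aliquot = 1.955 × 10^-3 mol (1:1 ratio)
[H2O2]_dilute = 1.955 × 10^-3 / 0.009810 = 0.1993 mol/L
[H2O2]_original = 0.1993 × 100.0/9.843 = 2.024 mol/L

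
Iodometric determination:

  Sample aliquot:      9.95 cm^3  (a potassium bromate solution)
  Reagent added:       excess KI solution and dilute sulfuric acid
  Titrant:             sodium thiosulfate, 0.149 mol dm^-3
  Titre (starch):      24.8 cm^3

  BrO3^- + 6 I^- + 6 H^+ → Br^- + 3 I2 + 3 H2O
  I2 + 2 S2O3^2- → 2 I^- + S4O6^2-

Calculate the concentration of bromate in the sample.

0.0619 mol/L

n(S2O3^2-) = 0.0248 × 0.149 = 3.70 × 10^-3 mol
n(I2) = n(S2O3^2-)/2 = 1.85 × 10^-3 mol
From the 1:3 ratio, n(BrO3^-) in the aliquot = 1/3 × 1.85 × 10^-3 = 6.16 × 10^-4 mol
[BrO3^-] = 6.16 × 10^-4 / 0.00995 = 0.0619 mol/L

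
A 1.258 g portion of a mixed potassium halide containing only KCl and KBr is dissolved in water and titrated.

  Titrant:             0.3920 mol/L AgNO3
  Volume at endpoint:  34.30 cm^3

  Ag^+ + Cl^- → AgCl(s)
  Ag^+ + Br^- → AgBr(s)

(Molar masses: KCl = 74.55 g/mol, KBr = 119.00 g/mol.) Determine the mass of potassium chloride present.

0.5736 g

n(AgNO3) = 0.03430 × 0.3920 = 0.01345 mol
Let x = n(KCl), y = n(KBr).
Titrant: 1x + 1y = 0.01345;  mass: 74.55x + 119.00y = 1.258
Solving, x = 7.695 × 10^-3 mol, y = 5.751 × 10^-3 mol
mass of KCl = 7.695 × 10^-3 × 74.55 = 0.5736 g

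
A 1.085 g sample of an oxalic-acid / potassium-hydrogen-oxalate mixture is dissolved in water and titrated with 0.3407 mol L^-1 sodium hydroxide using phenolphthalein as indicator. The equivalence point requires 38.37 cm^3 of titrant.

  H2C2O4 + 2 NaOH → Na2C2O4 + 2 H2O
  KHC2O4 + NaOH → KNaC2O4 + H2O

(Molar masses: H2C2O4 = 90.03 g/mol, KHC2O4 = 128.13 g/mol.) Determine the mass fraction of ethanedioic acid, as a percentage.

n(NaOH) = 0.03837 × 0.3407 = 0.01307 mol
Let x = n(H2C2O4), y = n(KHC2O4).
Titrant: 2x + 1y = 0.01307;  mass: 90.03x + 128.13y = 1.085
Solving, x = 3.549 × 10^-3 mol, y = 5.974 × 10^-3 mol
mass of H2C2O4 = 3.549 × 10^-3 × 90.03 = 0.3195 g
% H2C2O4 = 0.3195 / 1.085 × 100 = 29.45 %

29.45 %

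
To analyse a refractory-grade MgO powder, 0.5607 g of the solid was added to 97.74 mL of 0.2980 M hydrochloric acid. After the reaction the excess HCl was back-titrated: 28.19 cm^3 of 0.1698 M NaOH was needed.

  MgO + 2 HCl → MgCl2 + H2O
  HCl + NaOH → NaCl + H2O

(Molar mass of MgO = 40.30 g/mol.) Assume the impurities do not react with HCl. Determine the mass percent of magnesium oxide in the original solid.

87.47 %

n(HCl) added = 0.09774 × 0.2980 = 0.02913 mol
n(NaOH) used in back-titration = 0.02819 × 0.1698 = 4.787 × 10^-3 mol
n(HCl) left over = 4.787 × 10^-3 mol (1:1 ratio)
n(HCl) consumed by analyte = 0.02913 − 4.787 × 10^-3 = 0.02434 mol
From the 1:2 ratio, n(MgO) = 1/2 × 0.02434 = 0.01217 mol
mass of MgO = 0.01217 × 40.30 = 0.4904 g
% MgO = 0.4904 / 0.5607 × 100 = 87.47 %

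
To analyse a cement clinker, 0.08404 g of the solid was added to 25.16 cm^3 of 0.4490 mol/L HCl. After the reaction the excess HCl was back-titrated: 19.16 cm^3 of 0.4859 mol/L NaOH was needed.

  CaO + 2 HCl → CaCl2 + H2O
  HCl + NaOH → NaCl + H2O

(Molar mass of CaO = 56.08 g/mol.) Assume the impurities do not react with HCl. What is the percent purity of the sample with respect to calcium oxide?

n(HCl) added = 0.02516 × 0.4490 = 0.01130 mol
n(NaOH) used in back-titration = 0.01916 × 0.4859 = 9.310 × 10^-3 mol
n(HCl) left over = 9.310 × 10^-3 mol (1:1 ratio)
n(HCl) consumed by analyte = 0.01130 − 9.310 × 10^-3 = 1.987 × 10^-3 mol
From the 1:2 ratio, n(CaO) = 1/2 × 1.987 × 10^-3 = 9.935 × 10^-4 mol
mass of CaO = 9.935 × 10^-4 × 56.08 = 0.05572 g
% CaO = 0.05572 / 0.08404 × 100 = 66.30 %

66.30 %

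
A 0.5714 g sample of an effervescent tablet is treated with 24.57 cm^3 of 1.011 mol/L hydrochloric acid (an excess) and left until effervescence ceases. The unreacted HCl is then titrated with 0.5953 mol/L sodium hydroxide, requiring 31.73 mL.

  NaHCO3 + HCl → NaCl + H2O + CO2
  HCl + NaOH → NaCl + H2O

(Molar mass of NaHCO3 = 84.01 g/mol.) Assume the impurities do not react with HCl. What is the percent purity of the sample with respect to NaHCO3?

n(HCl) added = 0.02457 × 1.011 = 0.02484 mol
n(NaOH) used in back-titration = 0.03173 × 0.5953 = 0.01889 mol
n(HCl) left over = 0.01889 mol (1:1 ratio)
n(HCl) consumed by analyte = 0.02484 − 0.01889 = 5.951 × 10^-3 mol
n(NaHCO3) = 5.951 × 10^-3 mol (1:1 ratio)
mass of NaHCO3 = 5.951 × 10^-3 × 84.01 = 0.5000 g
% NaHCO3 = 0.5000 / 0.5714 × 100 = 87.50 %

87.50 %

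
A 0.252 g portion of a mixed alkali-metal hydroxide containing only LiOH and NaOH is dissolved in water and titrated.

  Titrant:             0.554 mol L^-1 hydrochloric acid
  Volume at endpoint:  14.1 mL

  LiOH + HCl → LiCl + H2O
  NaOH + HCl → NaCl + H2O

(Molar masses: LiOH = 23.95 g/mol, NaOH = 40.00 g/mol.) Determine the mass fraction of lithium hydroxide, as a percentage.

35.8 %

n(HCl) = 0.0141 × 0.554 = 7.81 × 10^-3 mol
Let x = n(LiOH), y = n(NaOH).
Titrant: 1x + 1y = 7.81 × 10^-3;  mass: 23.95x + 40.00y = 0.252
Solving, x = 3.77 × 10^-3 mol, y = 4.04 × 10^-3 mol
mass of LiOH = 3.77 × 10^-3 × 23.95 = 0.0902 g
% LiOH = 0.0902 / 0.252 × 100 = 35.8 %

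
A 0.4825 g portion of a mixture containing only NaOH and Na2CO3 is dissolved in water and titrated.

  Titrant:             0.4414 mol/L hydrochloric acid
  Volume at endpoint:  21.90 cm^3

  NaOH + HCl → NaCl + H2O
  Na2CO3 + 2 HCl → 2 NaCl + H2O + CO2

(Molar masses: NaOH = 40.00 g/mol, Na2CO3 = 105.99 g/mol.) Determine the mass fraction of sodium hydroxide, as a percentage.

n(HCl) = 0.02190 × 0.4414 = 9.667 × 10^-3 mol
Let x = n(NaOH), y = n(Na2CO3).
Titrant: 1x + 2y = 9.667 × 10^-3;  mass: 40.00x + 105.99y = 0.4825
Solving, x = 2.292 × 10^-3 mol, y = 3.687 × 10^-3 mol
mass of NaOH = 2.292 × 10^-3 × 40.00 = 0.09168 g
% NaOH = 0.09168 / 0.4825 × 100 = 19.00 %

19.00 %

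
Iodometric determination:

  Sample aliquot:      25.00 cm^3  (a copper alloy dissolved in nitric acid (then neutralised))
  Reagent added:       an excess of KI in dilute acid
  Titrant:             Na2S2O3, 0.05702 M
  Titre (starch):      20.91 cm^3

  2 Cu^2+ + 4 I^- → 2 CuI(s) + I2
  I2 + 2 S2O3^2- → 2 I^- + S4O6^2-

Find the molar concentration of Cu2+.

n(S2O3^2-) = 0.02091 × 0.05702 = 1.192 × 10^-3 mol
n(I2) = n(S2O3^2-)/2 = 5.961 × 10^-4 mol
From the 2:1 ratio, n(Cu2+) in the aliquot = 2/1 × 5.961 × 10^-4 = 1.192 × 10^-3 mol
[Cu2+] = 1.192 × 10^-3 / 0.02500 = 0.04769 mol/L

0.04769 M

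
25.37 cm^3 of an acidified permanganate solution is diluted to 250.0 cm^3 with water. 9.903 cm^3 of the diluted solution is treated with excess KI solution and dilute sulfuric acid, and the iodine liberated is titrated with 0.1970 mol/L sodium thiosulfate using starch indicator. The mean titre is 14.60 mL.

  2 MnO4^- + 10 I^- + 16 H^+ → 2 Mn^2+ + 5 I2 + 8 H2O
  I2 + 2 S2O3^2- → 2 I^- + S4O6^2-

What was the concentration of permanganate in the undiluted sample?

0.5724 mol/L

n(S2O3^2-) = 0.01460 × 0.1970 = 2.876 × 10^-3 mol
n(I2) = n(S2O3^2-)/2 = 1.438 × 10^-3 mol
From the 2:5 ratio, n(MnO4^-) in the aliquot = 2/5 × 1.438 × 10^-3 = 5.752 × 10^-4 mol
[MnO4^-]_dilute = 5.752 × 10^-4 / 0.009903 = 0.05809 mol/L
[MnO4^-]_original = 0.05809 × 250.0/25.37 = 0.5724 mol/L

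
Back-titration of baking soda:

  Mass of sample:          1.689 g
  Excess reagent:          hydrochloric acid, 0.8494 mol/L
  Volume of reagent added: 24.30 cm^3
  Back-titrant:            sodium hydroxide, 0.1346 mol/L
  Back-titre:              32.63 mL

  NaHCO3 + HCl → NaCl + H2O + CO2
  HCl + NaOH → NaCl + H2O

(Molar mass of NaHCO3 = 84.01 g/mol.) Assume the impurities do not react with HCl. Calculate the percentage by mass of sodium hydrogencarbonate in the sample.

n(HCl) added = 0.02430 × 0.8494 = 0.02064 mol
n(NaOH) used in back-titration = 0.03263 × 0.1346 = 4.392 × 10^-3 mol
n(HCl) left over = 4.392 × 10^-3 mol (1:1 ratio)
n(HCl) consumed by analyte = 0.02064 − 4.392 × 10^-3 = 0.01625 mol
n(NaHCO3) = 0.01625 mol (1:1 ratio)
mass of NaHCO3 = 0.01625 × 84.01 = 1.365 g
% NaHCO3 = 1.365 / 1.689 × 100 = 80.82 %

80.82 %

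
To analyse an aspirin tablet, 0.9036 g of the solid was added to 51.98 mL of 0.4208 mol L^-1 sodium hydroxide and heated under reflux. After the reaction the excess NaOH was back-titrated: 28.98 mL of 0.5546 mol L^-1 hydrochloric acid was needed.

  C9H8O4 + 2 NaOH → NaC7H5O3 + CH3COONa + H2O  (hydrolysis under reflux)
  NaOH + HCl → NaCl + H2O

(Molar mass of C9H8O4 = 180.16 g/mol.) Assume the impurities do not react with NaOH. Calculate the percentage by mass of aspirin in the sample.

57.83 %

n(NaOH) added = 0.05198 × 0.4208 = 0.02187 mol
n(HCl) used in back-titration = 0.02898 × 0.5546 = 0.01607 mol
n(NaOH) left over = 0.01607 mol (1:1 ratio)
n(NaOH) consumed by analyte = 0.02187 − 0.01607 = 5.801 × 10^-3 mol
From the 1:2 ratio, n(C9H8O4) = 1/2 × 5.801 × 10^-3 = 2.900 × 10^-3 mol
mass of C9H8O4 = 2.900 × 10^-3 × 180.16 = 0.5225 g
% C9H8O4 = 0.5225 / 0.9036 × 100 = 57.83 %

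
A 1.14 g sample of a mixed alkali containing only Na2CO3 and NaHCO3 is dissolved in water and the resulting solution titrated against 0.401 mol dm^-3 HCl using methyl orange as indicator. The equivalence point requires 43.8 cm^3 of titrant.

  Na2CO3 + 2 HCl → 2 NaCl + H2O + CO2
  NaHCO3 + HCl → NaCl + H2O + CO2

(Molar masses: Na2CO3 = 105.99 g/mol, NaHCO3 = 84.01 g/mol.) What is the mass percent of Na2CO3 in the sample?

50.3 %

n(HCl) = 0.0438 × 0.401 = 0.0176 mol
Let x = n(Na2CO3), y = n(NaHCO3).
Titrant: 2x + 1y = 0.0176;  mass: 105.99x + 84.01y = 1.14
Solving, x = 5.41 × 10^-3 mol, y = 6.75 × 10^-3 mol
mass of Na2CO3 = 5.41 × 10^-3 × 105.99 = 0.573 g
% Na2CO3 = 0.573 / 1.14 × 100 = 50.3 %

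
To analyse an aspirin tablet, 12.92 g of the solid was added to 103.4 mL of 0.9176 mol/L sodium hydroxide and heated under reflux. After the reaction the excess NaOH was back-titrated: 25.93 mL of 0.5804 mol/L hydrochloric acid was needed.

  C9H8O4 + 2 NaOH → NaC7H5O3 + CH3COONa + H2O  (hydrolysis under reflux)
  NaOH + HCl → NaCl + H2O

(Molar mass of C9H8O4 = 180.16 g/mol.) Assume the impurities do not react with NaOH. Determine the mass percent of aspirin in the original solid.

n(NaOH) added = 0.1034 × 0.9176 = 0.09488 mol
n(HCl) used in back-titration = 0.02593 × 0.5804 = 0.01505 mol
n(NaOH) left over = 0.01505 mol (1:1 ratio)
n(NaOH) consumed by analyte = 0.09488 − 0.01505 = 0.07983 mol
From the 1:2 ratio, n(C9H8O4) = 1/2 × 0.07983 = 0.03992 mol
mass of C9H8O4 = 0.03992 × 180.16 = 7.191 g
% C9H8O4 = 7.191 / 12.92 × 100 = 55.66 %

55.66 %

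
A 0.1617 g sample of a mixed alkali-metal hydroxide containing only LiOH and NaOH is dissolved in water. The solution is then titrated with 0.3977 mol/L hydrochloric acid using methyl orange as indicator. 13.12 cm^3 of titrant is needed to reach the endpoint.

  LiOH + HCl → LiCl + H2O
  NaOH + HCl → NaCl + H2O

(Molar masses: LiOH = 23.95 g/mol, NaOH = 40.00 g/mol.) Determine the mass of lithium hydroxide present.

0.07015 g

n(HCl) = 0.01312 × 0.3977 = 5.218 × 10^-3 mol
Let x = n(LiOH), y = n(NaOH).
Titrant: 1x + 1y = 5.218 × 10^-3;  mass: 23.95x + 40.00y = 0.1617
Solving, x = 2.929 × 10^-3 mol, y = 2.289 × 10^-3 mol
mass of LiOH = 2.929 × 10^-3 × 23.95 = 0.07015 g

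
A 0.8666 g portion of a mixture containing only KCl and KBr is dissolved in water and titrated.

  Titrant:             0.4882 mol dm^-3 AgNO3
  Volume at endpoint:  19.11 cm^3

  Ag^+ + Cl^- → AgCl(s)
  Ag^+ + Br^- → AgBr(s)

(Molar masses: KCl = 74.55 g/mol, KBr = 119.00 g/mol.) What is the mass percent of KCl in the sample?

n(AgNO3) = 0.01911 × 0.4882 = 9.330 × 10^-3 mol
Let x = n(KCl), y = n(KBr).
Titrant: 1x + 1y = 9.330 × 10^-3;  mass: 74.55x + 119.00y = 0.8666
Solving, x = 5.481 × 10^-3 mol, y = 3.849 × 10^-3 mol
mass of KCl = 5.481 × 10^-3 × 74.55 = 0.4086 g
% KCl = 0.4086 / 0.8666 × 100 = 47.15 %

47.15 %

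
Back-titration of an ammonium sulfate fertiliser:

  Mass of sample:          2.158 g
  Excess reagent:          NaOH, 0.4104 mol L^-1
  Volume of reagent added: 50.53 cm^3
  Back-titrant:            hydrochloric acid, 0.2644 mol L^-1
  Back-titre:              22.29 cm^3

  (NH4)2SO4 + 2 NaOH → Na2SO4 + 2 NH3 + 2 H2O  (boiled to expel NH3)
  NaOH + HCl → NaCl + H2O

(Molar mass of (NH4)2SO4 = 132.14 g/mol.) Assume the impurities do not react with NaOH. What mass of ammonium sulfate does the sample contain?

0.9807 g

n(NaOH) added = 0.05053 × 0.4104 = 0.02074 mol
n(HCl) used in back-titration = 0.02229 × 0.2644 = 5.893 × 10^-3 mol
n(NaOH) left over = 5.893 × 10^-3 mol (1:1 ratio)
n(NaOH) consumed by analyte = 0.02074 − 5.893 × 10^-3 = 0.01484 mol
From the 1:2 ratio, n((NH4)2SO4) = 1/2 × 0.01484 = 7.422 × 10^-3 mol
mass of (NH4)2SO4 = 7.422 × 10^-3 × 132.14 = 0.9807 g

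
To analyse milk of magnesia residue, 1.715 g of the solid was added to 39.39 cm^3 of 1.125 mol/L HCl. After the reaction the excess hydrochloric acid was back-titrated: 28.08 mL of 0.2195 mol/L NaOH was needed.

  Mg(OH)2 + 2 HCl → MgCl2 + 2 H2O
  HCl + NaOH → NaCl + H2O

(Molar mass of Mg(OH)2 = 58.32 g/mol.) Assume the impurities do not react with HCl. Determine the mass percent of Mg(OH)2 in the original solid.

64.87 %

n(HCl) added = 0.03939 × 1.125 = 0.04431 mol
n(NaOH) used in back-titration = 0.02808 × 0.2195 = 6.164 × 10^-3 mol
n(HCl) left over = 6.164 × 10^-3 mol (1:1 ratio)
n(HCl) consumed by analyte = 0.04431 − 6.164 × 10^-3 = 0.03815 mol
From the 1:2 ratio, n(Mg(OH)2) = 1/2 × 0.03815 = 0.01908 mol
mass of Mg(OH)2 = 0.01908 × 58.32 = 1.112 g
% Mg(OH)2 = 1.112 / 1.715 × 100 = 64.87 %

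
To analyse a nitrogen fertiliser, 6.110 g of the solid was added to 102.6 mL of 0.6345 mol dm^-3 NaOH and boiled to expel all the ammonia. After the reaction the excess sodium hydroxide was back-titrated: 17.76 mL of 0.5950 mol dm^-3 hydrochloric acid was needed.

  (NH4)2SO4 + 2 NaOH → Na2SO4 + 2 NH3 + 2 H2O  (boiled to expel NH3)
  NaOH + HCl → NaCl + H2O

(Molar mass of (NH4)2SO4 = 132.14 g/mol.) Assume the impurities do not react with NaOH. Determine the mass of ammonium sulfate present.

3.603 g

n(NaOH) added = 0.1026 × 0.6345 = 0.06510 mol
n(HCl) used in back-titration = 0.01776 × 0.5950 = 0.01057 mol
n(NaOH) left over = 0.01057 mol (1:1 ratio)
n(NaOH) consumed by analyte = 0.06510 − 0.01057 = 0.05453 mol
From the 1:2 ratio, n((NH4)2SO4) = 1/2 × 0.05453 = 0.02727 mol
mass of (NH4)2SO4 = 0.02727 × 132.14 = 3.603 g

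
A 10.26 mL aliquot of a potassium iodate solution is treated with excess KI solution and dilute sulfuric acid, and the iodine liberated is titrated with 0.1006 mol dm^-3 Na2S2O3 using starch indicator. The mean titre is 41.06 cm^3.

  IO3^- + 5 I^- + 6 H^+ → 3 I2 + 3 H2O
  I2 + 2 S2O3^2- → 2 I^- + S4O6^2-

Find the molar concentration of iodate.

0.06710 mol/L

n(S2O3^2-) = 0.04106 × 0.1006 = 4.131 × 10^-3 mol
n(I2) = n(S2O3^2-)/2 = 2.065 × 10^-3 mol
From the 1:3 ratio, n(IO3^-) in the aliquot = 1/3 × 2.065 × 10^-3 = 6.884 × 10^-4 mol
[IO3^-] = 6.884 × 10^-4 / 0.01026 = 0.06710 mol/L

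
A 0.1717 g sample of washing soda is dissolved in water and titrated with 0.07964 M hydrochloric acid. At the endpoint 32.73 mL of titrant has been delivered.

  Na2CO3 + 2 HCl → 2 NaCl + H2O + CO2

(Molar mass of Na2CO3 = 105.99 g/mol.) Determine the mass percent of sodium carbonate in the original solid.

n(HCl) = 0.03273 L × 0.07964 mol/L = 2.607 × 10^-3 mol
From the 1:2 ratio, n(Na2CO3) = 1/2 × 2.607 × 10^-3 = 1.303 × 10^-3 mol
mass of Na2CO3 = 1.303 × 10^-3 × 105.99 g/mol = 0.1381 g
% Na2CO3 = 0.1381 / 0.1717 × 100 = 80.45 %

80.45 %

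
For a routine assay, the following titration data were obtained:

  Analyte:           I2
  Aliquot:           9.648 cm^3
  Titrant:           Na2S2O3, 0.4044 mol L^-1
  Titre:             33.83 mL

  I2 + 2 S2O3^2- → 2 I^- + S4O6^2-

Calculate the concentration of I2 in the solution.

0.7090 mol/L

n(Na2S2O3) = 0.03383 L × 0.4044 mol/L = 0.01368 mol
From the 1:2 mole ratio, n(I2) = 1/2 × 0.01368 = 6.840 × 10^-3 mol
[I2] = 6.840 × 10^-3 mol / 0.009648 L = 0.7090 mol/L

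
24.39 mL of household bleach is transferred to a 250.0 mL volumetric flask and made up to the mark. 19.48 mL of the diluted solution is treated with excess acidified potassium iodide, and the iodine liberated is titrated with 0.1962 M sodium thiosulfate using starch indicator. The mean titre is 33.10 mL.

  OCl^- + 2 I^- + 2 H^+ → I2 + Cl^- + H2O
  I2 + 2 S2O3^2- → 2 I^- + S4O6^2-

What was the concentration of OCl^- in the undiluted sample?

n(S2O3^2-) = 0.03310 × 0.1962 = 6.494 × 10^-3 mol
n(I2) = n(S2O3^2-)/2 = 3.247 × 10^-3 mol
n(OCl^-) in the aliquot = 3.247 × 10^-3 mol (1:1 ratio)
[OCl^-]_dilute = 3.247 × 10^-3 / 0.01948 = 0.1667 mol/L
[OCl^-]_original = 0.1667 × 250.0/24.39 = 1.709 mol/L

1.709 M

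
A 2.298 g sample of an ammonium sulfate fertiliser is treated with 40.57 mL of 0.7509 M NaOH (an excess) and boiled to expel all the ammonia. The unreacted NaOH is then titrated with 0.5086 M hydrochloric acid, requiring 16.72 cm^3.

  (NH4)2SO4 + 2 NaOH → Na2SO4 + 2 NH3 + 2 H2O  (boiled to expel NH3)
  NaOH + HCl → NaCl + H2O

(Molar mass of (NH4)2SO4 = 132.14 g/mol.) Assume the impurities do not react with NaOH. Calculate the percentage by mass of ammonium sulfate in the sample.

63.14 %

n(NaOH) added = 0.04057 × 0.7509 = 0.03046 mol
n(HCl) used in back-titration = 0.01672 × 0.5086 = 8.504 × 10^-3 mol
n(NaOH) left over = 8.504 × 10^-3 mol (1:1 ratio)
n(NaOH) consumed by analyte = 0.03046 − 8.504 × 10^-3 = 0.02196 mol
From the 1:2 ratio, n((NH4)2SO4) = 1/2 × 0.02196 = 0.01098 mol
mass of (NH4)2SO4 = 0.01098 × 132.14 = 1.451 g
% (NH4)2SO4 = 1.451 / 2.298 × 100 = 63.14 %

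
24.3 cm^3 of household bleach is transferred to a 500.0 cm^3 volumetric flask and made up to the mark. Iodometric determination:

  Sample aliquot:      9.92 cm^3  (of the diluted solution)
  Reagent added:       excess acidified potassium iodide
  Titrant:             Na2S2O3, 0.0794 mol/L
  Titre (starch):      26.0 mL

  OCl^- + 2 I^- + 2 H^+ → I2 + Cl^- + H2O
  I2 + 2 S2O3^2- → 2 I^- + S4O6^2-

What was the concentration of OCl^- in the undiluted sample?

2.14 mol/L

n(S2O3^2-) = 0.0260 × 0.0794 = 2.06 × 10^-3 mol
n(I2) = n(S2O3^2-)/2 = 1.03 × 10^-3 mol
n(OCl^-) in the aliquot = 1.03 × 10^-3 mol (1:1 ratio)
[OCl^-]_dilute = 1.03 × 10^-3 / 0.00992 = 0.104 mol/L
[OCl^-]_original = 0.104 × 500.0/24.3 = 2.14 mol/L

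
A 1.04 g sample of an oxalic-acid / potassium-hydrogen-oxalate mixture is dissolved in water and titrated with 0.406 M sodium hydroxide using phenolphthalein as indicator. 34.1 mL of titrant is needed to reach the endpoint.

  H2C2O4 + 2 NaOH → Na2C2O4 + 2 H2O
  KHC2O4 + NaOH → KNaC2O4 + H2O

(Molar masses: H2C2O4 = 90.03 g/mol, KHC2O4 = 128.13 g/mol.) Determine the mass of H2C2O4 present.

0.397 g

n(NaOH) = 0.0341 × 0.406 = 0.0138 mol
Let x = n(H2C2O4), y = n(KHC2O4).
Titrant: 2x + 1y = 0.0138;  mass: 90.03x + 128.13y = 1.04
Solving, x = 4.42 × 10^-3 mol, y = 5.01 × 10^-3 mol
mass of H2C2O4 = 4.42 × 10^-3 × 90.03 = 0.397 g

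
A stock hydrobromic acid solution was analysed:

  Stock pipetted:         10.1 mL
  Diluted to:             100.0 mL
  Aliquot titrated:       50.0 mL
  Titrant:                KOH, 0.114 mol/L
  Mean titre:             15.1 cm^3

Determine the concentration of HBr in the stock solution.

0.341 mol/L

HBr + KOH → KBr + H2O
n(KOH) = 0.0151 × 0.114 = 1.72 × 10^-3 mol
n(HBr) in the aliquot = 1.72 × 10^-3 mol (1:1 ratio)
[HBr]_dilute = 1.72 × 10^-3 / 0.0500 = 0.0344 mol/L
Dilution factor = 100.0 / 10.1 = 9.901
[HBr]_stock = 0.0344 × 9.901 = 0.341 mol/L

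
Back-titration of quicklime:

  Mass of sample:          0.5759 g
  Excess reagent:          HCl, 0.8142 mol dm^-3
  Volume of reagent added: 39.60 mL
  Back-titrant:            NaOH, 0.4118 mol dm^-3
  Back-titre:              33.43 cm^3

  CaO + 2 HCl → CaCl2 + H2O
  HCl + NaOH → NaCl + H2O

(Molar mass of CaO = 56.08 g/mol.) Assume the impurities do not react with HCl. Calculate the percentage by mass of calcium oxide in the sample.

n(HCl) added = 0.03960 × 0.8142 = 0.03224 mol
n(NaOH) used in back-titration = 0.03343 × 0.4118 = 0.01377 mol
n(HCl) left over = 0.01377 mol (1:1 ratio)
n(HCl) consumed by analyte = 0.03224 − 0.01377 = 0.01848 mol
From the 1:2 ratio, n(CaO) = 1/2 × 0.01848 = 9.238 × 10^-3 mol
mass of CaO = 9.238 × 10^-3 × 56.08 = 0.5181 g
% CaO = 0.5181 / 0.5759 × 100 = 89.96 %

89.96 %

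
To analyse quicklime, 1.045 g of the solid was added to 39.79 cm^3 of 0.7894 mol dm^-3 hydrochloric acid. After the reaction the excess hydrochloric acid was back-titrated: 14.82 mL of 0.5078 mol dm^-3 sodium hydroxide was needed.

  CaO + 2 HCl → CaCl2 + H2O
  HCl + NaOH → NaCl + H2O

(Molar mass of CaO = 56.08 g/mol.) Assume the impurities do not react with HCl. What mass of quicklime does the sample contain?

n(HCl) added = 0.03979 × 0.7894 = 0.03141 mol
n(NaOH) used in back-titration = 0.01482 × 0.5078 = 7.526 × 10^-3 mol
n(HCl) left over = 7.526 × 10^-3 mol (1:1 ratio)
n(HCl) consumed by analyte = 0.03141 − 7.526 × 10^-3 = 0.02388 mol
From the 1:2 ratio, n(CaO) = 1/2 × 0.02388 = 0.01194 mol
mass of CaO = 0.01194 × 56.08 = 0.6697 g

0.6697 g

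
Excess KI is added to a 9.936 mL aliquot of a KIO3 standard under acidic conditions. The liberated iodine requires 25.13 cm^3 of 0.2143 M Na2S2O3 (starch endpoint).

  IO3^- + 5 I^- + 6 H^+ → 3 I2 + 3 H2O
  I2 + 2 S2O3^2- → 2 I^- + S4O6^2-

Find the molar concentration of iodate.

0.09033 M

n(S2O3^2-) = 0.02513 × 0.2143 = 5.385 × 10^-3 mol
n(I2) = n(S2O3^2-)/2 = 2.693 × 10^-3 mol
From the 1:3 ratio, n(IO3^-) in the aliquot = 1/3 × 2.693 × 10^-3 = 8.976 × 10^-4 mol
[IO3^-] = 8.976 × 10^-4 / 0.009936 = 0.09033 mol/L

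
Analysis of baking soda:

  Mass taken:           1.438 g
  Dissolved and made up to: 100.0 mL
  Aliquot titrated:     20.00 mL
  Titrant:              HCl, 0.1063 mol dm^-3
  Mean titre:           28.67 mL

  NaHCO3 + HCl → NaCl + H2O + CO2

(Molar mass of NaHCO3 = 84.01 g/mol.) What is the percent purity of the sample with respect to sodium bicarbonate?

89.02 %

n(HCl) per titration = 0.02867 × 0.1063 = 3.048 × 10^-3 mol
n(NaHCO3) in each aliquot = 3.048 × 10^-3 mol (1:1 ratio)
n(NaHCO3) in the whole flask = 3.048 × 10^-3 × 100.0/20.00 = 0.01524 mol
mass of NaHCO3 = 0.01524 × 84.01 = 1.280 g
% NaHCO3 = 1.280 / 1.438 × 100 = 89.02 %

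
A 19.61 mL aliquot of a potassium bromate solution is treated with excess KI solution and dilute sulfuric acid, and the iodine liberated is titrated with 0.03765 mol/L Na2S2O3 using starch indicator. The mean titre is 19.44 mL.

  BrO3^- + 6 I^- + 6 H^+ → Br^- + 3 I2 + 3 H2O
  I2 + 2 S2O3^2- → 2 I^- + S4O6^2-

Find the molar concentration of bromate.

n(S2O3^2-) = 0.01944 × 0.03765 = 7.319 × 10^-4 mol
n(I2) = n(S2O3^2-)/2 = 3.660 × 10^-4 mol
From the 1:3 ratio, n(BrO3^-) in the aliquot = 1/3 × 3.660 × 10^-4 = 1.220 × 10^-4 mol
[BrO3^-] = 1.220 × 10^-4 / 0.01961 = 0.006221 mol/L

0.006221 mol/L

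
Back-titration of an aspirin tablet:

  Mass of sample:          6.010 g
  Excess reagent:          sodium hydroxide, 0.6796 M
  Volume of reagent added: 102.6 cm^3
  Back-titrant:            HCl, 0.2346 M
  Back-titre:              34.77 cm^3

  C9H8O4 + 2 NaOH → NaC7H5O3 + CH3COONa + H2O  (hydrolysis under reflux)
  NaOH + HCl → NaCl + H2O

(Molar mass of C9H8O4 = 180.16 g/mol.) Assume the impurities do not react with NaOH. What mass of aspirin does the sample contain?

n(NaOH) added = 0.1026 × 0.6796 = 0.06973 mol
n(HCl) used in back-titration = 0.03477 × 0.2346 = 8.157 × 10^-3 mol
n(NaOH) left over = 8.157 × 10^-3 mol (1:1 ratio)
n(NaOH) consumed by analyte = 0.06973 − 8.157 × 10^-3 = 0.06157 mol
From the 1:2 ratio, n(C9H8O4) = 1/2 × 0.06157 = 0.03078 mol
mass of C9H8O4 = 0.03078 × 180.16 = 5.546 g

5.546 g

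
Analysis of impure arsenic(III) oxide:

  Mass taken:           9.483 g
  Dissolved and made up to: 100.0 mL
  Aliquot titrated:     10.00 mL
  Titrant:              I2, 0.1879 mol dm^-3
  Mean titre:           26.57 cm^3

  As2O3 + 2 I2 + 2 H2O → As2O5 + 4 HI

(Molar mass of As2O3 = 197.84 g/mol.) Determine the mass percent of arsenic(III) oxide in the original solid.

n(I2) per titration = 0.02657 × 0.1879 = 4.993 × 10^-3 mol
From the 1:2 ratio, n(As2O3) in each aliquot = 1/2 × 4.993 × 10^-3 = 2.496 × 10^-3 mol
n(As2O3) in the whole flask = 2.496 × 10^-3 × 100.0/10.00 = 0.02496 mol
mass of As2O3 = 0.02496 × 197.84 = 4.939 g
% As2O3 = 4.939 / 9.483 × 100 = 52.08 %

52.08 %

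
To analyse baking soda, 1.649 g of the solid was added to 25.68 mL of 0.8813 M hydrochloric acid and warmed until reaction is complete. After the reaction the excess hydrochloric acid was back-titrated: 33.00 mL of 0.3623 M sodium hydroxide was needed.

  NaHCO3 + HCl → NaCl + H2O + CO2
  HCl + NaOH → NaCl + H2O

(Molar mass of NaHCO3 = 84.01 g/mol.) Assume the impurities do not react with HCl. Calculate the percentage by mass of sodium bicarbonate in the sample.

54.39 %

n(HCl) added = 0.02568 × 0.8813 = 0.02263 mol
n(NaOH) used in back-titration = 0.03300 × 0.3623 = 0.01196 mol
n(HCl) left over = 0.01196 mol (1:1 ratio)
n(HCl) consumed by analyte = 0.02263 − 0.01196 = 0.01068 mol
n(NaHCO3) = 0.01068 mol (1:1 ratio)
mass of NaHCO3 = 0.01068 × 84.01 = 0.8969 g
% NaHCO3 = 0.8969 / 1.649 × 100 = 54.39 %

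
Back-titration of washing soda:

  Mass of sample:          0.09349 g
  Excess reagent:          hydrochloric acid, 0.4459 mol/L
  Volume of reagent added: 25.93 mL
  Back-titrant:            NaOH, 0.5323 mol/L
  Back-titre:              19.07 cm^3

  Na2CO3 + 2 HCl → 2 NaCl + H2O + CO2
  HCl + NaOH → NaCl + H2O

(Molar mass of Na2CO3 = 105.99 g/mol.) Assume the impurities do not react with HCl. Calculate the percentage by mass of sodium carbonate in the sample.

80.00 %

n(HCl) added = 0.02593 × 0.4459 = 0.01156 mol
n(NaOH) used in back-titration = 0.01907 × 0.5323 = 0.01015 mol
n(HCl) left over = 0.01015 mol (1:1 ratio)
n(HCl) consumed by analyte = 0.01156 − 0.01015 = 1.411 × 10^-3 mol
From the 1:2 ratio, n(Na2CO3) = 1/2 × 1.411 × 10^-3 = 7.056 × 10^-4 mol
mass of Na2CO3 = 7.056 × 10^-4 × 105.99 = 0.07479 g
% Na2CO3 = 0.07479 / 0.09349 × 100 = 80.00 %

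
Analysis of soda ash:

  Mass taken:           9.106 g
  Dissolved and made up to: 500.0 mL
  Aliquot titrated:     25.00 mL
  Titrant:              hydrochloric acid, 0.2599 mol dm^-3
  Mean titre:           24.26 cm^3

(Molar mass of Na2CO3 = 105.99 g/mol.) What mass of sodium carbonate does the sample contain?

6.683 g

Na2CO3 + 2 HCl → 2 NaCl + H2O + CO2
n(HCl) per titration = 0.02426 × 0.2599 = 6.305 × 10^-3 mol
From the 1:2 ratio, n(Na2CO3) in each aliquot = 1/2 × 6.305 × 10^-3 = 3.153 × 10^-3 mol
n(Na2CO3) in the whole flask = 3.153 × 10^-3 × 500.0/25.00 = 0.06305 mol
mass of Na2CO3 = 0.06305 × 105.99 = 6.683 g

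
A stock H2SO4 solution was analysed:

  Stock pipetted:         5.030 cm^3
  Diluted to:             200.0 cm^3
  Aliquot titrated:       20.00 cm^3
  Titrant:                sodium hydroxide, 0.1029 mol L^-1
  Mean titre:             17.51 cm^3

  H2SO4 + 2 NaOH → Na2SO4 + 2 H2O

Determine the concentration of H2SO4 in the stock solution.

n(NaOH) = 0.01751 × 0.1029 = 1.802 × 10^-3 mol
From the 1:2 ratio, n(H2SO4) in the aliquot = 1/2 × 1.802 × 10^-3 = 9.009 × 10^-4 mol
[H2SO4]_dilute = 9.009 × 10^-4 / 0.02000 = 0.04504 mol/L
Dilution factor = 200.0 / 5.030 = 39.76
[H2SO4]_stock = 0.04504 × 39.76 = 1.791 mol/L

1.791 mol/L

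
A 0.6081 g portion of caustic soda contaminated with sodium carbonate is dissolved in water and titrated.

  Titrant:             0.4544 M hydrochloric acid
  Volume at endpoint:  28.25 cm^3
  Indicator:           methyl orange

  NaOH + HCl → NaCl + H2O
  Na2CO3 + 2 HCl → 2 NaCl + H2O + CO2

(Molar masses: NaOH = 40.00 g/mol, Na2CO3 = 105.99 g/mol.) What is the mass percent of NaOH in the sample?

36.54 %

n(HCl) = 0.02825 × 0.4544 = 0.01284 mol
Let x = n(NaOH), y = n(Na2CO3).
Titrant: 1x + 2y = 0.01284;  mass: 40.00x + 105.99y = 0.6081
Solving, x = 5.555 × 10^-3 mol, y = 3.641 × 10^-3 mol
mass of NaOH = 5.555 × 10^-3 × 40.00 = 0.2222 g
% NaOH = 0.2222 / 0.6081 × 100 = 36.54 %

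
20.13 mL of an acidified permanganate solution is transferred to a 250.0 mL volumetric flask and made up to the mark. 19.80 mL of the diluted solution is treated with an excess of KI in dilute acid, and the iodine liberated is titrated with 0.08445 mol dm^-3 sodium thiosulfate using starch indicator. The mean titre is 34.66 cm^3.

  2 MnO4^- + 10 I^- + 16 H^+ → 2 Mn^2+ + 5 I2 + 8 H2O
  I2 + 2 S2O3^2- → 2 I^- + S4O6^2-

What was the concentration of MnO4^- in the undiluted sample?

0.3672 mol/L

n(S2O3^2-) = 0.03466 × 0.08445 = 2.927 × 10^-3 mol
n(I2) = n(S2O3^2-)/2 = 1.464 × 10^-3 mol
From the 2:5 ratio, n(MnO4^-) in the aliquot = 2/5 × 1.464 × 10^-3 = 5.854 × 10^-4 mol
[MnO4^-]_dilute = 5.854 × 10^-4 / 0.01980 = 0.02957 mol/L
[MnO4^-]_original = 0.02957 × 250.0/20.13 = 0.3672 mol/L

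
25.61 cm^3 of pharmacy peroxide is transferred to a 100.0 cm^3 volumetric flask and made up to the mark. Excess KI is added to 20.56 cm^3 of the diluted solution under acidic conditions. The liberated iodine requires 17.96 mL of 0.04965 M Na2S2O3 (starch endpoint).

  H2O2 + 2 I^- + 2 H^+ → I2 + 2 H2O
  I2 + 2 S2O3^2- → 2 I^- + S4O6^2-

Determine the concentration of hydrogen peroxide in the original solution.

n(S2O3^2-) = 0.01796 × 0.04965 = 8.917 × 10^-4 mol
n(I2) = n(S2O3^2-)/2 = 4.459 × 10^-4 mol
n(H2O2) in the aliquot = 4.459 × 10^-4 mol (1:1 ratio)
[H2O2]_dilute = 4.459 × 10^-4 / 0.02056 = 0.02169 mol/L
[H2O2]_original = 0.02169 × 100.0/25.61 = 0.08468 mol/L

0.08468 M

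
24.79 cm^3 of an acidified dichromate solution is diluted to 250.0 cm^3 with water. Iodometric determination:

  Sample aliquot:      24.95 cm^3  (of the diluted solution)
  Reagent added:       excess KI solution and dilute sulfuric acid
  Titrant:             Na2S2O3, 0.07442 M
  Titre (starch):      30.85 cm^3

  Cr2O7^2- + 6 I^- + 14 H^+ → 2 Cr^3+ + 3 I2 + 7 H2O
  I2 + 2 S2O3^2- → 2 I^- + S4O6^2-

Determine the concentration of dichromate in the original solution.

n(S2O3^2-) = 0.03085 × 0.07442 = 2.296 × 10^-3 mol
n(I2) = n(S2O3^2-)/2 = 1.148 × 10^-3 mol
From the 1:3 ratio, n(Cr2O7^2-) in the aliquot = 1/3 × 1.148 × 10^-3 = 3.826 × 10^-4 mol
[Cr2O7^2-]_dilute = 3.826 × 10^-4 / 0.02495 = 0.01534 mol/L
[Cr2O7^2-]_original = 0.01534 × 250.0/24.79 = 0.1547 mol/L

0.1547 M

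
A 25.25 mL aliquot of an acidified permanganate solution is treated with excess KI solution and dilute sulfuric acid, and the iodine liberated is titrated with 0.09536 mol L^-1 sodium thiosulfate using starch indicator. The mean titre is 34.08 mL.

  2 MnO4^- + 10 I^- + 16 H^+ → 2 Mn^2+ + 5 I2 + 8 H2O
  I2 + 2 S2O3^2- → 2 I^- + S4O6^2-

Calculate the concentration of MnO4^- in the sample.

0.02574 mol/L

n(S2O3^2-) = 0.03408 × 0.09536 = 3.250 × 10^-3 mol
n(I2) = n(S2O3^2-)/2 = 1.625 × 10^-3 mol
From the 2:5 ratio, n(MnO4^-) in the aliquot = 2/5 × 1.625 × 10^-3 = 6.500 × 10^-4 mol
[MnO4^-] = 6.500 × 10^-4 / 0.02525 = 0.02574 mol/L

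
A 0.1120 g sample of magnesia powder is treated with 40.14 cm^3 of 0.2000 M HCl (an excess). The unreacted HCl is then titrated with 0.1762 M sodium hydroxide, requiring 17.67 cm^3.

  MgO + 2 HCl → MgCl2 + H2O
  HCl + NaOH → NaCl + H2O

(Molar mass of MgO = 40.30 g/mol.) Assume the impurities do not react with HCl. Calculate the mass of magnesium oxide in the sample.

0.09903 g

n(HCl) added = 0.04014 × 0.2000 = 8.028 × 10^-3 mol
n(NaOH) used in back-titration = 0.01767 × 0.1762 = 3.113 × 10^-3 mol
n(HCl) left over = 3.113 × 10^-3 mol (1:1 ratio)
n(HCl) consumed by analyte = 8.028 × 10^-3 − 3.113 × 10^-3 = 4.915 × 10^-3 mol
From the 1:2 ratio, n(MgO) = 1/2 × 4.915 × 10^-3 = 2.457 × 10^-3 mol
mass of MgO = 2.457 × 10^-3 × 40.30 = 0.09903 g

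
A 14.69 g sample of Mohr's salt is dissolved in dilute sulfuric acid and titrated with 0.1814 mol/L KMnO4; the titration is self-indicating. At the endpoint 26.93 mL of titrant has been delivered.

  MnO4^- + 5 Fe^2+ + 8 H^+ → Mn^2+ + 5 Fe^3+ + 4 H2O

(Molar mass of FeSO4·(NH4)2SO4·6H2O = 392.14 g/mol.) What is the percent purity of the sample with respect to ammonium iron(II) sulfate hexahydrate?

n(KMnO4) = 0.02693 L × 0.1814 mol/L = 4.885 × 10^-3 mol
From the 5:1 ratio, n(FeSO4·(NH4)2SO4·6H2O) = 5/1 × 4.885 × 10^-3 = 0.02443 mol
mass of FeSO4·(NH4)2SO4·6H2O = 0.02443 × 392.14 g/mol = 9.578 g
% FeSO4·(NH4)2SO4·6H2O = 9.578 / 14.69 × 100 = 65.20 %

65.20 %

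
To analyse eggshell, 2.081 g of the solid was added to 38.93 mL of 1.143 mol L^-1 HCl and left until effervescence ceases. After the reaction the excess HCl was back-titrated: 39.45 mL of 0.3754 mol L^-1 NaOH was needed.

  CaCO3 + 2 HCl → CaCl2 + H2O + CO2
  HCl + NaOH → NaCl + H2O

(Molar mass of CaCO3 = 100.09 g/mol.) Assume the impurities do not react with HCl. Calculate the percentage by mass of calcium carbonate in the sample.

n(HCl) added = 0.03893 × 1.143 = 0.04450 mol
n(NaOH) used in back-titration = 0.03945 × 0.3754 = 0.01481 mol
n(HCl) left over = 0.01481 mol (1:1 ratio)
n(HCl) consumed by analyte = 0.04450 − 0.01481 = 0.02969 mol
From the 1:2 ratio, n(CaCO3) = 1/2 × 0.02969 = 0.01484 mol
mass of CaCO3 = 0.01484 × 100.09 = 1.486 g
% CaCO3 = 1.486 / 2.081 × 100 = 71.39 %

71.39 %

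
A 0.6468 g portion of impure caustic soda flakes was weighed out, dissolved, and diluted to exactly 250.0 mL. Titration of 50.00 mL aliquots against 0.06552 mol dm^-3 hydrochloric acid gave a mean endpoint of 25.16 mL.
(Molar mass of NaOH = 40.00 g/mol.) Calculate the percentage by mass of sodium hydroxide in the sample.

50.97 %

NaOH + HCl → NaCl + H2O
n(HCl) per titration = 0.02516 × 0.06552 = 1.648 × 10^-3 mol
n(NaOH) in each aliquot = 1.648 × 10^-3 mol (1:1 ratio)
n(NaOH) in the whole flask = 1.648 × 10^-3 × 250.0/50.00 = 8.242 × 10^-3 mol
mass of NaOH = 8.242 × 10^-3 × 40.00 = 0.3297 g
% NaOH = 0.3297 / 0.6468 × 100 = 50.97 %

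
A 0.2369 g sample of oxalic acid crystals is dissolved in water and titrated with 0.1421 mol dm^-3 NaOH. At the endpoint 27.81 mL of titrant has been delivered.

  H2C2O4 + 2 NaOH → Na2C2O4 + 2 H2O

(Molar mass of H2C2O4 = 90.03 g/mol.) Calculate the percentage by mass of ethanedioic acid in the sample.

75.09 %

n(NaOH) = 0.02781 L × 0.1421 mol/L = 3.952 × 10^-3 mol
From the 1:2 ratio, n(H2C2O4) = 1/2 × 3.952 × 10^-3 = 1.976 × 10^-3 mol
mass of H2C2O4 = 1.976 × 10^-3 × 90.03 g/mol = 0.1779 g
% H2C2O4 = 0.1779 / 0.2369 × 100 = 75.09 %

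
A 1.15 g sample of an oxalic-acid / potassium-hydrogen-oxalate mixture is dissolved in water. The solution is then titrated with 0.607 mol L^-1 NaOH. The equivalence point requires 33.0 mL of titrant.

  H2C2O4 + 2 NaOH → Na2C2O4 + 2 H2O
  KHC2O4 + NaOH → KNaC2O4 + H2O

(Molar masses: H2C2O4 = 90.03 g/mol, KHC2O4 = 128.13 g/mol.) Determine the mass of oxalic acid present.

n(NaOH) = 0.0330 × 0.607 = 0.0200 mol
Let x = n(H2C2O4), y = n(KHC2O4).
Titrant: 2x + 1y = 0.0200;  mass: 90.03x + 128.13y = 1.15
Solving, x = 8.52 × 10^-3 mol, y = 2.99 × 10^-3 mol
mass of H2C2O4 = 8.52 × 10^-3 × 90.03 = 0.767 g

0.767 g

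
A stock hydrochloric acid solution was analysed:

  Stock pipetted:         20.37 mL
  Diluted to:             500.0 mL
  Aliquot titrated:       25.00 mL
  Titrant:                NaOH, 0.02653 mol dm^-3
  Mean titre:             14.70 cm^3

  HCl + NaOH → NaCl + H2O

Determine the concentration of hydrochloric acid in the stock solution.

0.3829 mol/L

n(NaOH) = 0.01470 × 0.02653 = 3.900 × 10^-4 mol
n(HCl) in the aliquot = 3.900 × 10^-4 mol (1:1 ratio)
[HCl]_dilute = 3.900 × 10^-4 / 0.02500 = 0.01560 mol/L
Dilution factor = 500.0 / 20.37 = 24.55
[HCl]_stock = 0.01560 × 24.55 = 0.3829 mol/L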